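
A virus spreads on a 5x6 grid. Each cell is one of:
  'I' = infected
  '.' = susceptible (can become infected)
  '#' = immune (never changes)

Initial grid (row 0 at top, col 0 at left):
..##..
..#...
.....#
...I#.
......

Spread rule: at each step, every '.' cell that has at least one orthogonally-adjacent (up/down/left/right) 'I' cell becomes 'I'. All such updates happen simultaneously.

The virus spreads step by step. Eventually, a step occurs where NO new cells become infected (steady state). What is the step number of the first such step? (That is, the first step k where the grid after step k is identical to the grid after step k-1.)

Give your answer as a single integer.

Step 0 (initial): 1 infected
Step 1: +3 new -> 4 infected
Step 2: +6 new -> 10 infected
Step 3: +5 new -> 15 infected
Step 4: +6 new -> 21 infected
Step 5: +3 new -> 24 infected
Step 6: +1 new -> 25 infected
Step 7: +0 new -> 25 infected

Answer: 7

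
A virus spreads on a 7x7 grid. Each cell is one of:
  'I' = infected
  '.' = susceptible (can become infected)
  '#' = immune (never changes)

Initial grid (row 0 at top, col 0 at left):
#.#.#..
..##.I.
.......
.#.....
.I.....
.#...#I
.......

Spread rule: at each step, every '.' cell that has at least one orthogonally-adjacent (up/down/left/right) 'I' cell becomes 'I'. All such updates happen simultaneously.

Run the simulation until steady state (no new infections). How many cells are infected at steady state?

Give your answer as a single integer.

Step 0 (initial): 3 infected
Step 1: +8 new -> 11 infected
Step 2: +12 new -> 23 infected
Step 3: +10 new -> 33 infected
Step 4: +5 new -> 38 infected
Step 5: +1 new -> 39 infected
Step 6: +1 new -> 40 infected
Step 7: +0 new -> 40 infected

Answer: 40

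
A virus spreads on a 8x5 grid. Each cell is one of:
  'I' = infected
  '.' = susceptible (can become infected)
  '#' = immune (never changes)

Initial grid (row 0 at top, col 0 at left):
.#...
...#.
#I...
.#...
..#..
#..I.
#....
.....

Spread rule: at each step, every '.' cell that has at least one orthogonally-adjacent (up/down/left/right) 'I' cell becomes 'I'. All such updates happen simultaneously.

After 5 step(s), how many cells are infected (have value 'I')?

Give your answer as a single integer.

Answer: 33

Derivation:
Step 0 (initial): 2 infected
Step 1: +6 new -> 8 infected
Step 2: +10 new -> 18 infected
Step 3: +8 new -> 26 infected
Step 4: +4 new -> 30 infected
Step 5: +3 new -> 33 infected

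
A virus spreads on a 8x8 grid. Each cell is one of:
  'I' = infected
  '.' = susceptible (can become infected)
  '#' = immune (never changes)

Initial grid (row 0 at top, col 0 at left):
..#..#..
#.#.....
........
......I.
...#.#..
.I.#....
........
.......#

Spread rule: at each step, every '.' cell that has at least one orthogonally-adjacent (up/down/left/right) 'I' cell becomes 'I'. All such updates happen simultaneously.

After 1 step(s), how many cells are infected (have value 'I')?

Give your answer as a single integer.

Step 0 (initial): 2 infected
Step 1: +8 new -> 10 infected

Answer: 10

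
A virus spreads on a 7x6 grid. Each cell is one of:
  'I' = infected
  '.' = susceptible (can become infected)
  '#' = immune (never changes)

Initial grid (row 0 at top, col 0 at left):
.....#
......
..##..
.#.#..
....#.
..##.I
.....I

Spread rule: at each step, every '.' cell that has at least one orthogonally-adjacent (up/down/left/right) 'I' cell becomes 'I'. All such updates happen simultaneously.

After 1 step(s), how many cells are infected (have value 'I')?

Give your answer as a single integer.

Step 0 (initial): 2 infected
Step 1: +3 new -> 5 infected

Answer: 5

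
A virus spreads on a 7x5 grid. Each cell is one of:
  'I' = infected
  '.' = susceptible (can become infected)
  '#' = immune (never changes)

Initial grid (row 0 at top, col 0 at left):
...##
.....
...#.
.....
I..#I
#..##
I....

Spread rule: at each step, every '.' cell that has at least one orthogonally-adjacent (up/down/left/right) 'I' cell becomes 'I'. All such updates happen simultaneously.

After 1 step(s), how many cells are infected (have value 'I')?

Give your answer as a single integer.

Answer: 7

Derivation:
Step 0 (initial): 3 infected
Step 1: +4 new -> 7 infected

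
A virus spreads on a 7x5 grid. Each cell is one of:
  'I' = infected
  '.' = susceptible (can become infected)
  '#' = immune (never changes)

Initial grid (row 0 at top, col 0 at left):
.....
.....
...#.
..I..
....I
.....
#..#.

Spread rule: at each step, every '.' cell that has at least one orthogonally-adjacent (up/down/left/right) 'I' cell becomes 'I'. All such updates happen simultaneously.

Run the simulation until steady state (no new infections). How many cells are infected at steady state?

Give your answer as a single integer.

Answer: 32

Derivation:
Step 0 (initial): 2 infected
Step 1: +7 new -> 9 infected
Step 2: +8 new -> 17 infected
Step 3: +8 new -> 25 infected
Step 4: +6 new -> 31 infected
Step 5: +1 new -> 32 infected
Step 6: +0 new -> 32 infected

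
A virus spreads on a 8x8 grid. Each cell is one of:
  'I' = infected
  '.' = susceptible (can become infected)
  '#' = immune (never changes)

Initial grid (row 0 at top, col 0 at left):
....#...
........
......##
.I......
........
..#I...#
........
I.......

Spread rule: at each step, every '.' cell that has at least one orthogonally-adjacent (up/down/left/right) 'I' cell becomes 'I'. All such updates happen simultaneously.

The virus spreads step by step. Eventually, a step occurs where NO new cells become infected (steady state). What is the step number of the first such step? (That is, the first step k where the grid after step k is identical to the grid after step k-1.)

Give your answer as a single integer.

Step 0 (initial): 3 infected
Step 1: +9 new -> 12 infected
Step 2: +15 new -> 27 infected
Step 3: +9 new -> 36 infected
Step 4: +8 new -> 44 infected
Step 5: +7 new -> 51 infected
Step 6: +3 new -> 54 infected
Step 7: +2 new -> 56 infected
Step 8: +2 new -> 58 infected
Step 9: +1 new -> 59 infected
Step 10: +0 new -> 59 infected

Answer: 10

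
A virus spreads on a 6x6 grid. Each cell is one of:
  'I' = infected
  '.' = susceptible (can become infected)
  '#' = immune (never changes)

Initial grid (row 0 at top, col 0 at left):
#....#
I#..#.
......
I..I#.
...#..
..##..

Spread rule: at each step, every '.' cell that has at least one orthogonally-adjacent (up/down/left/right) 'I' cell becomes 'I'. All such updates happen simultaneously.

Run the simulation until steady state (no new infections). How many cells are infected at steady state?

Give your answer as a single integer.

Answer: 28

Derivation:
Step 0 (initial): 3 infected
Step 1: +5 new -> 8 infected
Step 2: +7 new -> 15 infected
Step 3: +4 new -> 19 infected
Step 4: +4 new -> 23 infected
Step 5: +2 new -> 25 infected
Step 6: +2 new -> 27 infected
Step 7: +1 new -> 28 infected
Step 8: +0 new -> 28 infected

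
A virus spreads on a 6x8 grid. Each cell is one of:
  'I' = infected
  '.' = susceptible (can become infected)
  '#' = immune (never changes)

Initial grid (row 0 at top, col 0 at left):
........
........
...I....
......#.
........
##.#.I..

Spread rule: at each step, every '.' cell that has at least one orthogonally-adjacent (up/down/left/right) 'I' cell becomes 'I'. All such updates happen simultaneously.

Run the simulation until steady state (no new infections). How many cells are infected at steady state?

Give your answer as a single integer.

Step 0 (initial): 2 infected
Step 1: +7 new -> 9 infected
Step 2: +12 new -> 21 infected
Step 3: +9 new -> 30 infected
Step 4: +9 new -> 39 infected
Step 5: +4 new -> 43 infected
Step 6: +1 new -> 44 infected
Step 7: +0 new -> 44 infected

Answer: 44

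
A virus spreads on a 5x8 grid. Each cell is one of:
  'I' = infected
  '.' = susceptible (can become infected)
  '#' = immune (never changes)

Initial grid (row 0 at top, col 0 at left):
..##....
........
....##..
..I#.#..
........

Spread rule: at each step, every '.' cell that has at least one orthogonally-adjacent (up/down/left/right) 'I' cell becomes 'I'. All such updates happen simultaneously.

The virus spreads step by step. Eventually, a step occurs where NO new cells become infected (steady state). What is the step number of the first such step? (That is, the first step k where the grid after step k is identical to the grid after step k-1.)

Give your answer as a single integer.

Answer: 9

Derivation:
Step 0 (initial): 1 infected
Step 1: +3 new -> 4 infected
Step 2: +6 new -> 10 infected
Step 3: +5 new -> 15 infected
Step 4: +5 new -> 20 infected
Step 5: +4 new -> 24 infected
Step 6: +4 new -> 28 infected
Step 7: +4 new -> 32 infected
Step 8: +2 new -> 34 infected
Step 9: +0 new -> 34 infected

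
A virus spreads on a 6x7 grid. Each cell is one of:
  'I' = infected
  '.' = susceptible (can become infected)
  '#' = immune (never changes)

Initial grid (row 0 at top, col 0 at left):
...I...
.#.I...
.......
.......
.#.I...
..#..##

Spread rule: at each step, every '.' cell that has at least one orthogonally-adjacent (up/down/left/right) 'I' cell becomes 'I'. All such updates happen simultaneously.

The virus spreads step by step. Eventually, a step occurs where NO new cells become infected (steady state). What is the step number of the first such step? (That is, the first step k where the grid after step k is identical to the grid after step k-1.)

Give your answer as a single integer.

Step 0 (initial): 3 infected
Step 1: +9 new -> 12 infected
Step 2: +9 new -> 21 infected
Step 3: +8 new -> 29 infected
Step 4: +5 new -> 34 infected
Step 5: +1 new -> 35 infected
Step 6: +1 new -> 36 infected
Step 7: +1 new -> 37 infected
Step 8: +0 new -> 37 infected

Answer: 8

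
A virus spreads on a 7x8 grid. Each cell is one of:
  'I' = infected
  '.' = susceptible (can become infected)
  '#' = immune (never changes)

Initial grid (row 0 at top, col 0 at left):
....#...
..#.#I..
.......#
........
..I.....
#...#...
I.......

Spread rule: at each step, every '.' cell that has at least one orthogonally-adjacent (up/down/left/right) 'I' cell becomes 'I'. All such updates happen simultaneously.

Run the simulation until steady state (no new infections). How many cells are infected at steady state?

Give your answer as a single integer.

Step 0 (initial): 3 infected
Step 1: +8 new -> 11 infected
Step 2: +13 new -> 24 infected
Step 3: +8 new -> 32 infected
Step 4: +7 new -> 39 infected
Step 5: +6 new -> 45 infected
Step 6: +4 new -> 49 infected
Step 7: +1 new -> 50 infected
Step 8: +0 new -> 50 infected

Answer: 50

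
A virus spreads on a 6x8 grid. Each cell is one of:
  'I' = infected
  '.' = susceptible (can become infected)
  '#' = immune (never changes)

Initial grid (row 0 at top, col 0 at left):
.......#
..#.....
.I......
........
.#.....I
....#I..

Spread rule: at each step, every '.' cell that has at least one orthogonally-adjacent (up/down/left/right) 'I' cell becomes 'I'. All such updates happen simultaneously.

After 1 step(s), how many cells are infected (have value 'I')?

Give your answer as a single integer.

Answer: 12

Derivation:
Step 0 (initial): 3 infected
Step 1: +9 new -> 12 infected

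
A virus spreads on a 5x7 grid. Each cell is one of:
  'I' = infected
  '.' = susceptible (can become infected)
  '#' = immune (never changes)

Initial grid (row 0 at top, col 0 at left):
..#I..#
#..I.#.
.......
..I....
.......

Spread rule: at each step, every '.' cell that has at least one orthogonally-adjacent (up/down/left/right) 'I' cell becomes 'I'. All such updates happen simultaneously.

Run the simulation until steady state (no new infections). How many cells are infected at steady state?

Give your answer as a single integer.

Step 0 (initial): 3 infected
Step 1: +8 new -> 11 infected
Step 2: +8 new -> 19 infected
Step 3: +6 new -> 25 infected
Step 4: +4 new -> 29 infected
Step 5: +2 new -> 31 infected
Step 6: +0 new -> 31 infected

Answer: 31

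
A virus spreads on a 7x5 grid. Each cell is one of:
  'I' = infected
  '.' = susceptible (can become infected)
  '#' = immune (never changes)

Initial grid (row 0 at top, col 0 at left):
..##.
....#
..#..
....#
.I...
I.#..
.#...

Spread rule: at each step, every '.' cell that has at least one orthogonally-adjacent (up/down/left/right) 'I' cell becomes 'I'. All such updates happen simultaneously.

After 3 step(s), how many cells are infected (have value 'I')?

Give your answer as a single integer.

Step 0 (initial): 2 infected
Step 1: +5 new -> 7 infected
Step 2: +4 new -> 11 infected
Step 3: +5 new -> 16 infected

Answer: 16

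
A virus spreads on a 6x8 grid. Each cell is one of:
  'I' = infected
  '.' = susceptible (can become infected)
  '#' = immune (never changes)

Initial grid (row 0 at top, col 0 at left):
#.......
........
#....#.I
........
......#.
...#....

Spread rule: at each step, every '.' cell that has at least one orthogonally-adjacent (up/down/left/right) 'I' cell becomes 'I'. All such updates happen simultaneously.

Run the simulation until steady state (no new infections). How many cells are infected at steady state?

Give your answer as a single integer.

Step 0 (initial): 1 infected
Step 1: +3 new -> 4 infected
Step 2: +4 new -> 8 infected
Step 3: +4 new -> 12 infected
Step 4: +5 new -> 17 infected
Step 5: +6 new -> 23 infected
Step 6: +6 new -> 29 infected
Step 7: +5 new -> 34 infected
Step 8: +6 new -> 40 infected
Step 9: +2 new -> 42 infected
Step 10: +1 new -> 43 infected
Step 11: +0 new -> 43 infected

Answer: 43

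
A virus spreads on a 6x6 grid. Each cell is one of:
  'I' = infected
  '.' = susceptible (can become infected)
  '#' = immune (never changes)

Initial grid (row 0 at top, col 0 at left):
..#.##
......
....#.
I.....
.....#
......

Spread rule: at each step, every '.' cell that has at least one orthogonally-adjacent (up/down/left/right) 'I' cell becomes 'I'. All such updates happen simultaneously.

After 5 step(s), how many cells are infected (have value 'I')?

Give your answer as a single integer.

Step 0 (initial): 1 infected
Step 1: +3 new -> 4 infected
Step 2: +5 new -> 9 infected
Step 3: +6 new -> 15 infected
Step 4: +6 new -> 21 infected
Step 5: +4 new -> 25 infected

Answer: 25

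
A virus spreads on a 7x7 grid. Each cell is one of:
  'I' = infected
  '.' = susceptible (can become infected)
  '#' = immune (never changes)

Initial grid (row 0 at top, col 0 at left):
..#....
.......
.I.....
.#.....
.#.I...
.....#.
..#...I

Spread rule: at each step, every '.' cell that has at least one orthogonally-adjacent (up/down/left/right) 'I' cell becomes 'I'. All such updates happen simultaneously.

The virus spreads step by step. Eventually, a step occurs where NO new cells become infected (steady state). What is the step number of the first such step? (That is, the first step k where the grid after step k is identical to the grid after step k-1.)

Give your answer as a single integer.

Answer: 7

Derivation:
Step 0 (initial): 3 infected
Step 1: +9 new -> 12 infected
Step 2: +13 new -> 25 infected
Step 3: +7 new -> 32 infected
Step 4: +6 new -> 38 infected
Step 5: +4 new -> 42 infected
Step 6: +2 new -> 44 infected
Step 7: +0 new -> 44 infected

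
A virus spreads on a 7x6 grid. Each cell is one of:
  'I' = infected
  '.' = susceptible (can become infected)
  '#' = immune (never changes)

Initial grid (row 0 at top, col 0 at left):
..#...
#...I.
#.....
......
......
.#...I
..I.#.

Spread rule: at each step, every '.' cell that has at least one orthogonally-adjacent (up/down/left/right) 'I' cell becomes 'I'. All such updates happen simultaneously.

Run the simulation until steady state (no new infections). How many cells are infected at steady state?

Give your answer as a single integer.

Step 0 (initial): 3 infected
Step 1: +10 new -> 13 infected
Step 2: +11 new -> 24 infected
Step 3: +7 new -> 31 infected
Step 4: +4 new -> 35 infected
Step 5: +2 new -> 37 infected
Step 6: +0 new -> 37 infected

Answer: 37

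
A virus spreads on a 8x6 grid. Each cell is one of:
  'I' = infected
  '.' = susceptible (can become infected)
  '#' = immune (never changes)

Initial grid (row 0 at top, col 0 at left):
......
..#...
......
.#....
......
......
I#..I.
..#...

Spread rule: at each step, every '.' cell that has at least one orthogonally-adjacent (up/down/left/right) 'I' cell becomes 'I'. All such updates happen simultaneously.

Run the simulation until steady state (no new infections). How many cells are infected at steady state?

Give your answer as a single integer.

Answer: 44

Derivation:
Step 0 (initial): 2 infected
Step 1: +6 new -> 8 infected
Step 2: +9 new -> 17 infected
Step 3: +6 new -> 23 infected
Step 4: +5 new -> 28 infected
Step 5: +6 new -> 34 infected
Step 6: +6 new -> 40 infected
Step 7: +3 new -> 43 infected
Step 8: +1 new -> 44 infected
Step 9: +0 new -> 44 infected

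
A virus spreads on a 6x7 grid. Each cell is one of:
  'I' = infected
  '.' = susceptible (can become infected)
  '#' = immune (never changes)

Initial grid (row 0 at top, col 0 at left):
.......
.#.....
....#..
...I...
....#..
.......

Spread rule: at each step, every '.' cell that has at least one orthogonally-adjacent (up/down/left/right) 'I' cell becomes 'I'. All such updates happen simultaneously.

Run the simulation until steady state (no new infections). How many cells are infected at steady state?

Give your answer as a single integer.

Step 0 (initial): 1 infected
Step 1: +4 new -> 5 infected
Step 2: +6 new -> 11 infected
Step 3: +11 new -> 22 infected
Step 4: +9 new -> 31 infected
Step 5: +6 new -> 37 infected
Step 6: +2 new -> 39 infected
Step 7: +0 new -> 39 infected

Answer: 39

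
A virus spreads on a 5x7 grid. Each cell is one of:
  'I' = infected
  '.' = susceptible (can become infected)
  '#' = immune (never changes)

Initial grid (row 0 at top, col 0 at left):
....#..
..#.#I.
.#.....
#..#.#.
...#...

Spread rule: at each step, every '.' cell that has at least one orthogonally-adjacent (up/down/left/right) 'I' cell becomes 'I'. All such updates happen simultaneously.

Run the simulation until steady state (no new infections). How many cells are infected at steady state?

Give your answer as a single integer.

Answer: 27

Derivation:
Step 0 (initial): 1 infected
Step 1: +3 new -> 4 infected
Step 2: +3 new -> 7 infected
Step 3: +3 new -> 10 infected
Step 4: +4 new -> 14 infected
Step 5: +3 new -> 17 infected
Step 6: +3 new -> 20 infected
Step 7: +2 new -> 22 infected
Step 8: +3 new -> 25 infected
Step 9: +1 new -> 26 infected
Step 10: +1 new -> 27 infected
Step 11: +0 new -> 27 infected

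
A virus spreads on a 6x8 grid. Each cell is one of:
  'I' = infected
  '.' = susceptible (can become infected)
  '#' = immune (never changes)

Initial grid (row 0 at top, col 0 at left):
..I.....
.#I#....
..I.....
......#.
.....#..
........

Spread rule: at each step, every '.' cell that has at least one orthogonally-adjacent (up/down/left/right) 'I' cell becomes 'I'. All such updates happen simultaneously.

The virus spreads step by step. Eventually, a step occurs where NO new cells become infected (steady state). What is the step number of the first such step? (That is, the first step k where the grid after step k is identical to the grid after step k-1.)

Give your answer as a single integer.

Step 0 (initial): 3 infected
Step 1: +5 new -> 8 infected
Step 2: +7 new -> 15 infected
Step 3: +9 new -> 24 infected
Step 4: +8 new -> 32 infected
Step 5: +5 new -> 37 infected
Step 6: +3 new -> 40 infected
Step 7: +2 new -> 42 infected
Step 8: +2 new -> 44 infected
Step 9: +0 new -> 44 infected

Answer: 9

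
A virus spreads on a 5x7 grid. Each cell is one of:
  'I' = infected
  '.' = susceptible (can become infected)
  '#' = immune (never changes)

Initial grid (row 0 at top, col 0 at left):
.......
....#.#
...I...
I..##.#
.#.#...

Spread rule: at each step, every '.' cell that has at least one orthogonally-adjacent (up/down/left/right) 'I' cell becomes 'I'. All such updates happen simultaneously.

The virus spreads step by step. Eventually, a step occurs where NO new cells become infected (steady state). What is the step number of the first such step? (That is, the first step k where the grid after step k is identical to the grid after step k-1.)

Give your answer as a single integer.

Answer: 6

Derivation:
Step 0 (initial): 2 infected
Step 1: +6 new -> 8 infected
Step 2: +6 new -> 14 infected
Step 3: +8 new -> 22 infected
Step 4: +3 new -> 25 infected
Step 5: +3 new -> 28 infected
Step 6: +0 new -> 28 infected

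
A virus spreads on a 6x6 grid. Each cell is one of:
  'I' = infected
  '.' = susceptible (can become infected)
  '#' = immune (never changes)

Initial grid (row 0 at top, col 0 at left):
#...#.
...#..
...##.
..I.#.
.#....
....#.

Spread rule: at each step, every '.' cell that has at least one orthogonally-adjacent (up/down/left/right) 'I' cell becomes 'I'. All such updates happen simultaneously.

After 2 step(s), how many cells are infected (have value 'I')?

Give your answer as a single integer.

Step 0 (initial): 1 infected
Step 1: +4 new -> 5 infected
Step 2: +5 new -> 10 infected

Answer: 10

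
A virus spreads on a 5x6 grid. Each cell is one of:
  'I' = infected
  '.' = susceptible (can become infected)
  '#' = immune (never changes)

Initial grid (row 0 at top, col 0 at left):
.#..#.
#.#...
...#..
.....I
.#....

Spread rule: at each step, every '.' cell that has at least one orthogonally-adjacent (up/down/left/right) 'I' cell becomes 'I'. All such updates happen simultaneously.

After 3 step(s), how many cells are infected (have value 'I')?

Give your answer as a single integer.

Answer: 12

Derivation:
Step 0 (initial): 1 infected
Step 1: +3 new -> 4 infected
Step 2: +4 new -> 8 infected
Step 3: +4 new -> 12 infected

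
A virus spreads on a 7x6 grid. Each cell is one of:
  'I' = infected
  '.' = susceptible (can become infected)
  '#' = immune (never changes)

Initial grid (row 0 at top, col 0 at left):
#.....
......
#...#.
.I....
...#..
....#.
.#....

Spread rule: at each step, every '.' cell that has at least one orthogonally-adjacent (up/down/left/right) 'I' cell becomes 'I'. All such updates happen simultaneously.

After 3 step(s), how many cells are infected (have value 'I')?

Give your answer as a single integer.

Answer: 18

Derivation:
Step 0 (initial): 1 infected
Step 1: +4 new -> 5 infected
Step 2: +6 new -> 11 infected
Step 3: +7 new -> 18 infected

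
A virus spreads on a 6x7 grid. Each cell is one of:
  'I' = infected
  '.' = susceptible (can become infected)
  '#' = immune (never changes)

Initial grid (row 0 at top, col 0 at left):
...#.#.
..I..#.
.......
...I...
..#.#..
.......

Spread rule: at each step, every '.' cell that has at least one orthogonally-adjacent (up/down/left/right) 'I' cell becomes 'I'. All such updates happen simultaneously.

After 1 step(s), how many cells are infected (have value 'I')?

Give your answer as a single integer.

Answer: 10

Derivation:
Step 0 (initial): 2 infected
Step 1: +8 new -> 10 infected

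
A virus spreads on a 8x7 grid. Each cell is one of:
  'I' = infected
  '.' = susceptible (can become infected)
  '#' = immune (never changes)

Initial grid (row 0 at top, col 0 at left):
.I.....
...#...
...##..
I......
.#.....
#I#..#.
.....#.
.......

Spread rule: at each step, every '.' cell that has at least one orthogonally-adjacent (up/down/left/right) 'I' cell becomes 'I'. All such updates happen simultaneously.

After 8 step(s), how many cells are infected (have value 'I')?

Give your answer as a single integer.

Step 0 (initial): 3 infected
Step 1: +7 new -> 10 infected
Step 2: +8 new -> 18 infected
Step 3: +7 new -> 25 infected
Step 4: +7 new -> 32 infected
Step 5: +6 new -> 38 infected
Step 6: +5 new -> 43 infected
Step 7: +3 new -> 46 infected
Step 8: +2 new -> 48 infected

Answer: 48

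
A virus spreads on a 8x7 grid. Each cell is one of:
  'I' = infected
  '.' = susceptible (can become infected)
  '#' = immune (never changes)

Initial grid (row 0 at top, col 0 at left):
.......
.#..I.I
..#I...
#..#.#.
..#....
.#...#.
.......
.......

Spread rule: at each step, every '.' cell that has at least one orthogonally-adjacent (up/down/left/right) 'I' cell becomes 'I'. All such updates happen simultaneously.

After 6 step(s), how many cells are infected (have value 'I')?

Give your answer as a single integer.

Answer: 33

Derivation:
Step 0 (initial): 3 infected
Step 1: +6 new -> 9 infected
Step 2: +6 new -> 15 infected
Step 3: +3 new -> 18 infected
Step 4: +5 new -> 23 infected
Step 5: +4 new -> 27 infected
Step 6: +6 new -> 33 infected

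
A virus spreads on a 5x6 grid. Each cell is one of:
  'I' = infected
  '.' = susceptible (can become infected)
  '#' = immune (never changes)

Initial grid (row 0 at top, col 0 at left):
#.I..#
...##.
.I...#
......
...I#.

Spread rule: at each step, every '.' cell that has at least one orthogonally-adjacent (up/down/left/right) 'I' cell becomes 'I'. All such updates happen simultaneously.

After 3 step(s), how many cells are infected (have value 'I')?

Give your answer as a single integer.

Step 0 (initial): 3 infected
Step 1: +9 new -> 12 infected
Step 2: +7 new -> 19 infected
Step 3: +3 new -> 22 infected

Answer: 22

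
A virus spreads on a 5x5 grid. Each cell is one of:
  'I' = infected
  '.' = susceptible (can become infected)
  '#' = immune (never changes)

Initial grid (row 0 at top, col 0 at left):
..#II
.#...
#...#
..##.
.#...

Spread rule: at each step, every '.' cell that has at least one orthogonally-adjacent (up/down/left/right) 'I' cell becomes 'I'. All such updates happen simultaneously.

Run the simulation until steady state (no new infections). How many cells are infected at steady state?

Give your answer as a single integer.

Step 0 (initial): 2 infected
Step 1: +2 new -> 4 infected
Step 2: +2 new -> 6 infected
Step 3: +1 new -> 7 infected
Step 4: +1 new -> 8 infected
Step 5: +1 new -> 9 infected
Step 6: +1 new -> 10 infected
Step 7: +1 new -> 11 infected
Step 8: +0 new -> 11 infected

Answer: 11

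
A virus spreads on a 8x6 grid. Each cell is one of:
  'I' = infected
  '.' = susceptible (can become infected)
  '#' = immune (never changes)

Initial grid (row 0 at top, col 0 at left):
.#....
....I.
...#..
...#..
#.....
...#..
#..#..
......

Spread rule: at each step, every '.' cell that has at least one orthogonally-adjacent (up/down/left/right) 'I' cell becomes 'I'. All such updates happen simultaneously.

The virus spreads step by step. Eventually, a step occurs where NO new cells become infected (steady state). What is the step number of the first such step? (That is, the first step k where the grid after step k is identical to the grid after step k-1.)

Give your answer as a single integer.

Answer: 11

Derivation:
Step 0 (initial): 1 infected
Step 1: +4 new -> 5 infected
Step 2: +5 new -> 10 infected
Step 3: +5 new -> 15 infected
Step 4: +6 new -> 21 infected
Step 5: +6 new -> 27 infected
Step 6: +5 new -> 32 infected
Step 7: +4 new -> 36 infected
Step 8: +3 new -> 39 infected
Step 9: +1 new -> 40 infected
Step 10: +1 new -> 41 infected
Step 11: +0 new -> 41 infected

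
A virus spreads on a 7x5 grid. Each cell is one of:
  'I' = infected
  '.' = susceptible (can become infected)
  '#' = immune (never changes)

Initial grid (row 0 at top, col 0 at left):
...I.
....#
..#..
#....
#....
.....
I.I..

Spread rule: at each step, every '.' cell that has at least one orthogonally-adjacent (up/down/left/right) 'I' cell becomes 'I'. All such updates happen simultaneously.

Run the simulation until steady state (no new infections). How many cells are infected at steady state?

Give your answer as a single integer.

Step 0 (initial): 3 infected
Step 1: +7 new -> 10 infected
Step 2: +7 new -> 17 infected
Step 3: +8 new -> 25 infected
Step 4: +5 new -> 30 infected
Step 5: +1 new -> 31 infected
Step 6: +0 new -> 31 infected

Answer: 31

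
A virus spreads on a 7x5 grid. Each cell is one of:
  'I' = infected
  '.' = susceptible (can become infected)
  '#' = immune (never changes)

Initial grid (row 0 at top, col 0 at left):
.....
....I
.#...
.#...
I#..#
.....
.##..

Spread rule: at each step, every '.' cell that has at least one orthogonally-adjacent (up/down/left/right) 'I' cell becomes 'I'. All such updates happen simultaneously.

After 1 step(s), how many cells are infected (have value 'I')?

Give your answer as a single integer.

Step 0 (initial): 2 infected
Step 1: +5 new -> 7 infected

Answer: 7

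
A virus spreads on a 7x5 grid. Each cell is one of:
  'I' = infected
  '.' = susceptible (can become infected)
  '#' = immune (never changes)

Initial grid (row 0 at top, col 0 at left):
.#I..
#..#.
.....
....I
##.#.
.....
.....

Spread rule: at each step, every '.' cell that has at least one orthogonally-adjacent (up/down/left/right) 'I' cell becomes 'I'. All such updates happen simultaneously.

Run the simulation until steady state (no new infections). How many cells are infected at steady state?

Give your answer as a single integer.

Step 0 (initial): 2 infected
Step 1: +5 new -> 7 infected
Step 2: +7 new -> 14 infected
Step 3: +5 new -> 19 infected
Step 4: +4 new -> 23 infected
Step 5: +2 new -> 25 infected
Step 6: +2 new -> 27 infected
Step 7: +1 new -> 28 infected
Step 8: +0 new -> 28 infected

Answer: 28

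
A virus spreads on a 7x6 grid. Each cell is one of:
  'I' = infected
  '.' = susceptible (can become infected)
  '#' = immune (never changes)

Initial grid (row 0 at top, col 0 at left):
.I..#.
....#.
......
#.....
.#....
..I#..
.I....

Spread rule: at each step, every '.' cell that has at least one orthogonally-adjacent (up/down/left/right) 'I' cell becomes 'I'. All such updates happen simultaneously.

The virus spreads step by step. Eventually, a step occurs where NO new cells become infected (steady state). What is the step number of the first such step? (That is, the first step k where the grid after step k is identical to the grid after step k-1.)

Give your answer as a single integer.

Answer: 9

Derivation:
Step 0 (initial): 3 infected
Step 1: +7 new -> 10 infected
Step 2: +8 new -> 18 infected
Step 3: +8 new -> 26 infected
Step 4: +5 new -> 31 infected
Step 5: +3 new -> 34 infected
Step 6: +1 new -> 35 infected
Step 7: +1 new -> 36 infected
Step 8: +1 new -> 37 infected
Step 9: +0 new -> 37 infected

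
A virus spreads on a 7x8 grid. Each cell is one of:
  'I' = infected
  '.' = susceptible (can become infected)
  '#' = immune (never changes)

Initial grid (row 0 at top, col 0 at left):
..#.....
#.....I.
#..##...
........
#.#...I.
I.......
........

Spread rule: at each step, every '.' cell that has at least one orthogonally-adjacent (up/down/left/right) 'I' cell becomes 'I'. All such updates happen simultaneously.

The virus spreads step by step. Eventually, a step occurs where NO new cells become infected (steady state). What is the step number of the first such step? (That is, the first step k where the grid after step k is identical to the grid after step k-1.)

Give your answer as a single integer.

Step 0 (initial): 3 infected
Step 1: +10 new -> 13 infected
Step 2: +14 new -> 27 infected
Step 3: +10 new -> 37 infected
Step 4: +8 new -> 45 infected
Step 5: +2 new -> 47 infected
Step 6: +1 new -> 48 infected
Step 7: +1 new -> 49 infected
Step 8: +0 new -> 49 infected

Answer: 8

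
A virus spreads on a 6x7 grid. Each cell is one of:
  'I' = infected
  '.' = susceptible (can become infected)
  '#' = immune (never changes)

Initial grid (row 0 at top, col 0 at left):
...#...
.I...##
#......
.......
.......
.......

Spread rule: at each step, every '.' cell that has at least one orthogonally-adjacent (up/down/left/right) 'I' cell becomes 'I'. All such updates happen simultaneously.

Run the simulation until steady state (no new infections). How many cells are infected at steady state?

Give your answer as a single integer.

Step 0 (initial): 1 infected
Step 1: +4 new -> 5 infected
Step 2: +5 new -> 10 infected
Step 3: +5 new -> 15 infected
Step 4: +6 new -> 21 infected
Step 5: +6 new -> 27 infected
Step 6: +5 new -> 32 infected
Step 7: +3 new -> 35 infected
Step 8: +2 new -> 37 infected
Step 9: +1 new -> 38 infected
Step 10: +0 new -> 38 infected

Answer: 38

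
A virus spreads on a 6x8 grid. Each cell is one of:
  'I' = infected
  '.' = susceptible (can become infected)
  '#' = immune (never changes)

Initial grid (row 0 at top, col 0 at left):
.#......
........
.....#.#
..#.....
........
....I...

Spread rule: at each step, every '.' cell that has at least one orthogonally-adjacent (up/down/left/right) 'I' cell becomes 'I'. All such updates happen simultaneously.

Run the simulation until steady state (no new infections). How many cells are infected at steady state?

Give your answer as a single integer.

Answer: 44

Derivation:
Step 0 (initial): 1 infected
Step 1: +3 new -> 4 infected
Step 2: +5 new -> 9 infected
Step 3: +7 new -> 16 infected
Step 4: +6 new -> 22 infected
Step 5: +8 new -> 30 infected
Step 6: +6 new -> 36 infected
Step 7: +5 new -> 41 infected
Step 8: +2 new -> 43 infected
Step 9: +1 new -> 44 infected
Step 10: +0 new -> 44 infected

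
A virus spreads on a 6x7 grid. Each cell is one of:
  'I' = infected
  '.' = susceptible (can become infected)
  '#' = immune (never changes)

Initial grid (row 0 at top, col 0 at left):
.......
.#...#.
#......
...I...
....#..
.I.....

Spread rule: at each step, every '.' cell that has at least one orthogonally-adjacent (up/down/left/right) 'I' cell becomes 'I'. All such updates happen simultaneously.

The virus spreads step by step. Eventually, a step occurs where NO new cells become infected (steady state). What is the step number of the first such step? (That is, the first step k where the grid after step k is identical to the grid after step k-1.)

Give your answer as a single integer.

Answer: 8

Derivation:
Step 0 (initial): 2 infected
Step 1: +7 new -> 9 infected
Step 2: +8 new -> 17 infected
Step 3: +9 new -> 26 infected
Step 4: +5 new -> 31 infected
Step 5: +4 new -> 35 infected
Step 6: +2 new -> 37 infected
Step 7: +1 new -> 38 infected
Step 8: +0 new -> 38 infected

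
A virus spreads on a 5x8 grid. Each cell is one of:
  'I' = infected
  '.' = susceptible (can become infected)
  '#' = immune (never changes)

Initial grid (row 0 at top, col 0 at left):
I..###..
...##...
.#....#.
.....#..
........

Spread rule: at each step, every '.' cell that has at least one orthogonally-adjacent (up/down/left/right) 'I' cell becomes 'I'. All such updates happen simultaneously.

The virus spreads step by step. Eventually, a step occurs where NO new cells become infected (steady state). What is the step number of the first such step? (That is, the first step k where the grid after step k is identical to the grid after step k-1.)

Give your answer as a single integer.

Step 0 (initial): 1 infected
Step 1: +2 new -> 3 infected
Step 2: +3 new -> 6 infected
Step 3: +2 new -> 8 infected
Step 4: +3 new -> 11 infected
Step 5: +3 new -> 14 infected
Step 6: +3 new -> 17 infected
Step 7: +3 new -> 20 infected
Step 8: +2 new -> 22 infected
Step 9: +2 new -> 24 infected
Step 10: +3 new -> 27 infected
Step 11: +4 new -> 31 infected
Step 12: +1 new -> 32 infected
Step 13: +0 new -> 32 infected

Answer: 13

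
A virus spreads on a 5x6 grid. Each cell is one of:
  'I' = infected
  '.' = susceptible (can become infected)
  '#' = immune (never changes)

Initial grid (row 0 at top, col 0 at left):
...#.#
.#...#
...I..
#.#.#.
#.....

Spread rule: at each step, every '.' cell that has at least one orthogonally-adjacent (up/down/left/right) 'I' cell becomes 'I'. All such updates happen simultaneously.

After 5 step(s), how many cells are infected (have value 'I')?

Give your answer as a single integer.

Answer: 22

Derivation:
Step 0 (initial): 1 infected
Step 1: +4 new -> 5 infected
Step 2: +5 new -> 10 infected
Step 3: +7 new -> 17 infected
Step 4: +4 new -> 21 infected
Step 5: +1 new -> 22 infected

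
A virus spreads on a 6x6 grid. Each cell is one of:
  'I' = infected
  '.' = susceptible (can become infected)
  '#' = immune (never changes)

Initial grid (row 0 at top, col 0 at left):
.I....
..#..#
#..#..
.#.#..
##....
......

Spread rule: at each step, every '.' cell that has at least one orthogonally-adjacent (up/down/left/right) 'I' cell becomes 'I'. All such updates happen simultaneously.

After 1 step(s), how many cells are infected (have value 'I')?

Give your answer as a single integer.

Step 0 (initial): 1 infected
Step 1: +3 new -> 4 infected

Answer: 4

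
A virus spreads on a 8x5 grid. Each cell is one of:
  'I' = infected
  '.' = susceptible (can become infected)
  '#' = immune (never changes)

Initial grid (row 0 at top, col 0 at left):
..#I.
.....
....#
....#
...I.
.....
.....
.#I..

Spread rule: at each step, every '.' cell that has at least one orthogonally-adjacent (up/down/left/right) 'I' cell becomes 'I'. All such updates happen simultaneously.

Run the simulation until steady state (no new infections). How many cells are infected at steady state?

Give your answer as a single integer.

Answer: 36

Derivation:
Step 0 (initial): 3 infected
Step 1: +8 new -> 11 infected
Step 2: +10 new -> 21 infected
Step 3: +7 new -> 28 infected
Step 4: +6 new -> 34 infected
Step 5: +2 new -> 36 infected
Step 6: +0 new -> 36 infected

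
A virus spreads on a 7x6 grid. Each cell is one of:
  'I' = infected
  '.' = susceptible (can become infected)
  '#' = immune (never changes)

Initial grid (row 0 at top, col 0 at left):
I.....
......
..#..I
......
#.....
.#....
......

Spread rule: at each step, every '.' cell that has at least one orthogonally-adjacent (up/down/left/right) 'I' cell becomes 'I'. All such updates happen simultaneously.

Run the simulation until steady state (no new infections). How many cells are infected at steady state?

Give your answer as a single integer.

Step 0 (initial): 2 infected
Step 1: +5 new -> 7 infected
Step 2: +8 new -> 15 infected
Step 3: +9 new -> 24 infected
Step 4: +5 new -> 29 infected
Step 5: +4 new -> 33 infected
Step 6: +2 new -> 35 infected
Step 7: +1 new -> 36 infected
Step 8: +1 new -> 37 infected
Step 9: +1 new -> 38 infected
Step 10: +1 new -> 39 infected
Step 11: +0 new -> 39 infected

Answer: 39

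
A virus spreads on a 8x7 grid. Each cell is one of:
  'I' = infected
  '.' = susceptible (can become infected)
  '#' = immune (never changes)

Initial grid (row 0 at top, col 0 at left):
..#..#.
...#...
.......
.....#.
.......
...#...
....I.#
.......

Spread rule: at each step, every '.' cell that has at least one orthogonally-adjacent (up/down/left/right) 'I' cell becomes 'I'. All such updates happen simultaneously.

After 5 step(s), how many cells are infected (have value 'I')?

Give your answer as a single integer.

Answer: 33

Derivation:
Step 0 (initial): 1 infected
Step 1: +4 new -> 5 infected
Step 2: +5 new -> 10 infected
Step 3: +8 new -> 18 infected
Step 4: +7 new -> 25 infected
Step 5: +8 new -> 33 infected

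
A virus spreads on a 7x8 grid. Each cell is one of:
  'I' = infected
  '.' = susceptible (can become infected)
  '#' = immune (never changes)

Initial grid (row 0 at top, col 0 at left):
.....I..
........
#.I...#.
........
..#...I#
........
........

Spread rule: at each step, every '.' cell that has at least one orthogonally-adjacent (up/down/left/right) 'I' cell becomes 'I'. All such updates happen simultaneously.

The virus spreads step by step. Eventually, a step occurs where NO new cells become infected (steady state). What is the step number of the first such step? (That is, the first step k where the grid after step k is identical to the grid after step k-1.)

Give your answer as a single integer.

Answer: 7

Derivation:
Step 0 (initial): 3 infected
Step 1: +10 new -> 13 infected
Step 2: +17 new -> 30 infected
Step 3: +11 new -> 41 infected
Step 4: +5 new -> 46 infected
Step 5: +4 new -> 50 infected
Step 6: +2 new -> 52 infected
Step 7: +0 new -> 52 infected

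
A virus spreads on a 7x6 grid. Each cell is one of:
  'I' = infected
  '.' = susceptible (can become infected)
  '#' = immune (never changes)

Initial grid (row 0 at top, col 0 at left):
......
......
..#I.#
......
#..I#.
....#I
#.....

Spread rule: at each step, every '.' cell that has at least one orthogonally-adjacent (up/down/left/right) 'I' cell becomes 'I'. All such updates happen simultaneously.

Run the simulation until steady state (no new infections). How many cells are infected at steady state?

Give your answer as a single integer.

Answer: 36

Derivation:
Step 0 (initial): 3 infected
Step 1: +7 new -> 10 infected
Step 2: +10 new -> 20 infected
Step 3: +7 new -> 27 infected
Step 4: +7 new -> 34 infected
Step 5: +2 new -> 36 infected
Step 6: +0 new -> 36 infected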